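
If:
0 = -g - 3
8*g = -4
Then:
No Solution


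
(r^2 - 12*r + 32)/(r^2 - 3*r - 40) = (r - 4)/(r + 5)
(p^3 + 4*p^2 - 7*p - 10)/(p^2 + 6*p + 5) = p - 2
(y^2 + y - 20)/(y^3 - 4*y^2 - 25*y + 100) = 1/(y - 5)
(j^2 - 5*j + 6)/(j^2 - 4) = (j - 3)/(j + 2)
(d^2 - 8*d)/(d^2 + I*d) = (d - 8)/(d + I)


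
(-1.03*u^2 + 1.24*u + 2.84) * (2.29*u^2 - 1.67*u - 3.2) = -2.3587*u^4 + 4.5597*u^3 + 7.7288*u^2 - 8.7108*u - 9.088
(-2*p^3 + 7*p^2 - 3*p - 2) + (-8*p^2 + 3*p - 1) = -2*p^3 - p^2 - 3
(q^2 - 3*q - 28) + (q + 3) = q^2 - 2*q - 25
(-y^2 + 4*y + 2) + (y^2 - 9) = 4*y - 7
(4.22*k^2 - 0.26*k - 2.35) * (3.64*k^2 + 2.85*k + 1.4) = 15.3608*k^4 + 11.0806*k^3 - 3.387*k^2 - 7.0615*k - 3.29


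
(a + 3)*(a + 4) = a^2 + 7*a + 12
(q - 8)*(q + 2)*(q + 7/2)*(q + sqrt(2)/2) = q^4 - 5*q^3/2 + sqrt(2)*q^3/2 - 37*q^2 - 5*sqrt(2)*q^2/4 - 56*q - 37*sqrt(2)*q/2 - 28*sqrt(2)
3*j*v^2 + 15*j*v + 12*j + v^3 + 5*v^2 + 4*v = (3*j + v)*(v + 1)*(v + 4)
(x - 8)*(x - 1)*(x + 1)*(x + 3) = x^4 - 5*x^3 - 25*x^2 + 5*x + 24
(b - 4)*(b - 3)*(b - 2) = b^3 - 9*b^2 + 26*b - 24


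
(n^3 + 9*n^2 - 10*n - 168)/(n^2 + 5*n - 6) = (n^2 + 3*n - 28)/(n - 1)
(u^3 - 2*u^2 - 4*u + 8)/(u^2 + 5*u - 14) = (u^2 - 4)/(u + 7)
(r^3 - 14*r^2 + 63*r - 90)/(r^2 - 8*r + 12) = (r^2 - 8*r + 15)/(r - 2)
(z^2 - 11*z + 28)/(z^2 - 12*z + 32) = (z - 7)/(z - 8)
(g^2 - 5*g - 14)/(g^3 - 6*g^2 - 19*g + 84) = (g + 2)/(g^2 + g - 12)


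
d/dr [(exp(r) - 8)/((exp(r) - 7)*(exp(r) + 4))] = (-exp(2*r) + 16*exp(r) - 52)*exp(r)/(exp(4*r) - 6*exp(3*r) - 47*exp(2*r) + 168*exp(r) + 784)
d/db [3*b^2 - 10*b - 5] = 6*b - 10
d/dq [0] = 0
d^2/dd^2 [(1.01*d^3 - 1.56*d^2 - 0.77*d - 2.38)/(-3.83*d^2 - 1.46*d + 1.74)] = (-1.4210854715202e-14*d^5 - 2.8421709430404e-14*d^4 - 12.623826*d^3 + 287.243628*d^2 + 92.292252*d + 55.226336)/(56.181887*d^6 + 64.249782*d^5 - 52.079574*d^4 - 55.266256*d^3 + 23.660172*d^2 + 13.260888*d - 5.268024)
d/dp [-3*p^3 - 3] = -9*p^2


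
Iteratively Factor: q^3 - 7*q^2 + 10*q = (q)*(q^2 - 7*q + 10) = q*(q - 2)*(q - 5)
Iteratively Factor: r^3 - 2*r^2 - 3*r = (r - 3)*(r^2 + r) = (r - 3)*(r + 1)*(r)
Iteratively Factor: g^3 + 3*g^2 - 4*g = (g - 1)*(g^2 + 4*g) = g*(g - 1)*(g + 4)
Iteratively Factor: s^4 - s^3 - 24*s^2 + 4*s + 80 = (s + 4)*(s^3 - 5*s^2 - 4*s + 20) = (s - 2)*(s + 4)*(s^2 - 3*s - 10) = (s - 2)*(s + 2)*(s + 4)*(s - 5)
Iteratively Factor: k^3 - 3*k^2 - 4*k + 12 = (k + 2)*(k^2 - 5*k + 6) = (k - 3)*(k + 2)*(k - 2)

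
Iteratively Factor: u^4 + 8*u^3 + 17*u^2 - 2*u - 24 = (u - 1)*(u^3 + 9*u^2 + 26*u + 24) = (u - 1)*(u + 2)*(u^2 + 7*u + 12) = (u - 1)*(u + 2)*(u + 4)*(u + 3)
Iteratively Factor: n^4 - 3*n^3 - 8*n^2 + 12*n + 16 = (n - 2)*(n^3 - n^2 - 10*n - 8) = (n - 4)*(n - 2)*(n^2 + 3*n + 2) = (n - 4)*(n - 2)*(n + 1)*(n + 2)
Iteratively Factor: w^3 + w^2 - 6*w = (w - 2)*(w^2 + 3*w) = w*(w - 2)*(w + 3)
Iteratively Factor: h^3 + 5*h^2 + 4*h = (h)*(h^2 + 5*h + 4) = h*(h + 4)*(h + 1)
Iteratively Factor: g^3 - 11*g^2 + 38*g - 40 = (g - 4)*(g^2 - 7*g + 10) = (g - 5)*(g - 4)*(g - 2)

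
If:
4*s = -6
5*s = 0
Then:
No Solution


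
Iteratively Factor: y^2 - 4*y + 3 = (y - 3)*(y - 1)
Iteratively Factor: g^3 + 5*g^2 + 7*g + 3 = (g + 1)*(g^2 + 4*g + 3) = (g + 1)*(g + 3)*(g + 1)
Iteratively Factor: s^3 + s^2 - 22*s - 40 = (s + 2)*(s^2 - s - 20) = (s + 2)*(s + 4)*(s - 5)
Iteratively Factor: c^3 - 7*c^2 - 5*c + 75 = (c - 5)*(c^2 - 2*c - 15) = (c - 5)^2*(c + 3)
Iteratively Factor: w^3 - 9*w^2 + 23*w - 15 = (w - 5)*(w^2 - 4*w + 3) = (w - 5)*(w - 3)*(w - 1)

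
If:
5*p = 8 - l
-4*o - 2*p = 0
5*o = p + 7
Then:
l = 18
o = 1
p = -2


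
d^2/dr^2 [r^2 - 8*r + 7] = 2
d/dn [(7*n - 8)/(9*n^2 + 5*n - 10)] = 3*(-21*n^2 + 48*n - 10)/(81*n^4 + 90*n^3 - 155*n^2 - 100*n + 100)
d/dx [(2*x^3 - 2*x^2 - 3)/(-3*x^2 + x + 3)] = (-6*x^4 + 4*x^3 + 16*x^2 - 30*x + 3)/(9*x^4 - 6*x^3 - 17*x^2 + 6*x + 9)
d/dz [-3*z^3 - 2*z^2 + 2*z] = -9*z^2 - 4*z + 2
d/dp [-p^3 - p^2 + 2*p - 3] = -3*p^2 - 2*p + 2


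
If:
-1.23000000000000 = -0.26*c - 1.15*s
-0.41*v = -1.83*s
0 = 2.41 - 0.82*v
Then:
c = 1.82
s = 0.66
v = 2.94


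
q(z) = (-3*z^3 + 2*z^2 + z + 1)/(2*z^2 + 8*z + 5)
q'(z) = (-4*z - 8)*(-3*z^3 + 2*z^2 + z + 1)/(2*z^2 + 8*z + 5)^2 + (-9*z^2 + 4*z + 1)/(2*z^2 + 8*z + 5)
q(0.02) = 0.20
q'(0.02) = -0.10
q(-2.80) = -46.36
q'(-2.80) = 133.20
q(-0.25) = 0.30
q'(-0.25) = -0.84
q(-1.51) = -5.71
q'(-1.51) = 5.71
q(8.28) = -7.47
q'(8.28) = -1.32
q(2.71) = -1.00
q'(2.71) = -0.86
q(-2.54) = -25.04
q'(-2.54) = 50.20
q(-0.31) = 0.36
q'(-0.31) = -1.30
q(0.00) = 0.20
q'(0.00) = -0.12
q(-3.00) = -97.00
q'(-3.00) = 480.00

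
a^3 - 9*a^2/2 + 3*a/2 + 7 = (a - 7/2)*(a - 2)*(a + 1)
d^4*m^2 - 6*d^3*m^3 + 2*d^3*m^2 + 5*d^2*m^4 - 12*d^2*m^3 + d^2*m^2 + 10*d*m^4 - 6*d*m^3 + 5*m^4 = (d - 5*m)*(d - m)*(d*m + m)^2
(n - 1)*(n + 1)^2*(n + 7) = n^4 + 8*n^3 + 6*n^2 - 8*n - 7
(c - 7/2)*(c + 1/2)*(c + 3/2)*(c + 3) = c^4 + 3*c^3/2 - 43*c^2/4 - 171*c/8 - 63/8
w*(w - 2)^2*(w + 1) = w^4 - 3*w^3 + 4*w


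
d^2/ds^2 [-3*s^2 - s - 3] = -6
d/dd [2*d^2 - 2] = 4*d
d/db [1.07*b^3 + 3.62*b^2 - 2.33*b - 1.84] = 3.21*b^2 + 7.24*b - 2.33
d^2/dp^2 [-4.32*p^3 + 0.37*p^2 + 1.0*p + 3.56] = 0.74 - 25.92*p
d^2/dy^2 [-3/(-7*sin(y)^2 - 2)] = 42*(-14*sin(y)^4 + 25*sin(y)^2 - 2)/(7*sin(y)^2 + 2)^3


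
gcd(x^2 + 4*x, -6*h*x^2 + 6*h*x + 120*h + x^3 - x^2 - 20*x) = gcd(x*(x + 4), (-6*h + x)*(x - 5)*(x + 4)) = x + 4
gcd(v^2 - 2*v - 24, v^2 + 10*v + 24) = v + 4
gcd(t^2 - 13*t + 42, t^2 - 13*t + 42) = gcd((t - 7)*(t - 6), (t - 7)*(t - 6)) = t^2 - 13*t + 42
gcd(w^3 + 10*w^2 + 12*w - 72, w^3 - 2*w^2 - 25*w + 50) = w - 2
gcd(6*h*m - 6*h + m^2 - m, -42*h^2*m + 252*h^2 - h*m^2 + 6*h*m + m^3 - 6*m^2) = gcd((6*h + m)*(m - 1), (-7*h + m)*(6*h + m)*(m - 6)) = 6*h + m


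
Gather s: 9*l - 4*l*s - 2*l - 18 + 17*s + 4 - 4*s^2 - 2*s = 7*l - 4*s^2 + s*(15 - 4*l) - 14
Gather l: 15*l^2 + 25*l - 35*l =15*l^2 - 10*l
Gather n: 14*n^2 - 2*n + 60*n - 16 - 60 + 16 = 14*n^2 + 58*n - 60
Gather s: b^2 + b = b^2 + b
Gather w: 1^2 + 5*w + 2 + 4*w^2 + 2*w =4*w^2 + 7*w + 3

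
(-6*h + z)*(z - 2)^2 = -6*h*z^2 + 24*h*z - 24*h + z^3 - 4*z^2 + 4*z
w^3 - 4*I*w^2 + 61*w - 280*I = (w - 7*I)*(w - 5*I)*(w + 8*I)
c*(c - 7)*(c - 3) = c^3 - 10*c^2 + 21*c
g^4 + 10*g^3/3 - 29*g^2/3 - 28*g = g*(g - 3)*(g + 7/3)*(g + 4)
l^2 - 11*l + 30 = (l - 6)*(l - 5)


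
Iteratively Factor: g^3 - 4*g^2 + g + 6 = (g + 1)*(g^2 - 5*g + 6) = (g - 2)*(g + 1)*(g - 3)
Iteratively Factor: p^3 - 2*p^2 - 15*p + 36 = (p - 3)*(p^2 + p - 12) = (p - 3)^2*(p + 4)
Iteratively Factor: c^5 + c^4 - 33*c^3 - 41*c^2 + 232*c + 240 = (c + 1)*(c^4 - 33*c^2 - 8*c + 240) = (c - 3)*(c + 1)*(c^3 + 3*c^2 - 24*c - 80) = (c - 3)*(c + 1)*(c + 4)*(c^2 - c - 20) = (c - 5)*(c - 3)*(c + 1)*(c + 4)*(c + 4)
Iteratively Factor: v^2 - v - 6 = (v + 2)*(v - 3)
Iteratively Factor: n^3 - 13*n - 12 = (n + 1)*(n^2 - n - 12) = (n + 1)*(n + 3)*(n - 4)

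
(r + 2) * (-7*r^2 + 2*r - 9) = -7*r^3 - 12*r^2 - 5*r - 18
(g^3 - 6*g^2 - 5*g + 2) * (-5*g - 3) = -5*g^4 + 27*g^3 + 43*g^2 + 5*g - 6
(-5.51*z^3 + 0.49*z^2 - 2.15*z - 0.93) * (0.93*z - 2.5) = -5.1243*z^4 + 14.2307*z^3 - 3.2245*z^2 + 4.5101*z + 2.325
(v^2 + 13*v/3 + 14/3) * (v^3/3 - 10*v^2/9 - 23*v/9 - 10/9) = v^5/3 + v^4/3 - 157*v^3/27 - 469*v^2/27 - 452*v/27 - 140/27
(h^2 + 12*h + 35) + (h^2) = 2*h^2 + 12*h + 35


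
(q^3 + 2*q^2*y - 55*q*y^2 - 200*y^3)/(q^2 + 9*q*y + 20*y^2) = (q^2 - 3*q*y - 40*y^2)/(q + 4*y)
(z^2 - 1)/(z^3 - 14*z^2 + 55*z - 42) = (z + 1)/(z^2 - 13*z + 42)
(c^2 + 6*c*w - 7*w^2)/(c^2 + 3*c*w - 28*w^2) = (-c + w)/(-c + 4*w)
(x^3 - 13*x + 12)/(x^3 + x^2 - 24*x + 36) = (x^2 + 3*x - 4)/(x^2 + 4*x - 12)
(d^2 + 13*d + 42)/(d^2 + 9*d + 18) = (d + 7)/(d + 3)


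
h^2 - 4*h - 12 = (h - 6)*(h + 2)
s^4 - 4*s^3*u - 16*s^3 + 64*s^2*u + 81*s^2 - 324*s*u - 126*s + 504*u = (s - 7)*(s - 6)*(s - 3)*(s - 4*u)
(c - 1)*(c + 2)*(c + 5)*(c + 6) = c^4 + 12*c^3 + 39*c^2 + 8*c - 60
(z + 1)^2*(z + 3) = z^3 + 5*z^2 + 7*z + 3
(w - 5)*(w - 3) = w^2 - 8*w + 15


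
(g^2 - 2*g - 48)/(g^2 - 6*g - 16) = (g + 6)/(g + 2)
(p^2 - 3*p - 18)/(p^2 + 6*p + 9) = (p - 6)/(p + 3)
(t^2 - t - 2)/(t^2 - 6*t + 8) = (t + 1)/(t - 4)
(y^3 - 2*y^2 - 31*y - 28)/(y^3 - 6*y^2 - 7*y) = (y + 4)/y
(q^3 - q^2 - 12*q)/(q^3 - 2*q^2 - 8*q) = (q + 3)/(q + 2)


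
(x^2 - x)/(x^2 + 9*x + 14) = x*(x - 1)/(x^2 + 9*x + 14)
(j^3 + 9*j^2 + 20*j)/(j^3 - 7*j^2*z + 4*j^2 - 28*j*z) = (-j - 5)/(-j + 7*z)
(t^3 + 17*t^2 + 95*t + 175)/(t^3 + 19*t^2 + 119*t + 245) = (t + 5)/(t + 7)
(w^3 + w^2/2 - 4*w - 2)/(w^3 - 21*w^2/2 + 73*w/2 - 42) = (2*w^3 + w^2 - 8*w - 4)/(2*w^3 - 21*w^2 + 73*w - 84)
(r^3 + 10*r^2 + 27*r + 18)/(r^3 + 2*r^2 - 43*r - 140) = (r^3 + 10*r^2 + 27*r + 18)/(r^3 + 2*r^2 - 43*r - 140)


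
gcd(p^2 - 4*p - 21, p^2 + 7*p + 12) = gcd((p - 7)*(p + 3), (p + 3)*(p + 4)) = p + 3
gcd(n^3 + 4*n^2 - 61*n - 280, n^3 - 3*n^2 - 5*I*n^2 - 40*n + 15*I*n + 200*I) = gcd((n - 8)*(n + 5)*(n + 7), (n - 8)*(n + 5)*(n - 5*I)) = n^2 - 3*n - 40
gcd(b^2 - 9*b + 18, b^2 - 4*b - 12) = b - 6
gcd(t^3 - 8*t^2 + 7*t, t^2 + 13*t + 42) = 1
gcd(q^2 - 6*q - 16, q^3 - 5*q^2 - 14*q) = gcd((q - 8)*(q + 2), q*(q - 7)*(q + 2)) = q + 2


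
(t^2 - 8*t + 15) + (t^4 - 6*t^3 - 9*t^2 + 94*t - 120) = t^4 - 6*t^3 - 8*t^2 + 86*t - 105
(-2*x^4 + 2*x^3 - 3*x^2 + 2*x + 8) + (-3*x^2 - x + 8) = -2*x^4 + 2*x^3 - 6*x^2 + x + 16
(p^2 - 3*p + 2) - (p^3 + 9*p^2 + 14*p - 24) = -p^3 - 8*p^2 - 17*p + 26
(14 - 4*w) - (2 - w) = 12 - 3*w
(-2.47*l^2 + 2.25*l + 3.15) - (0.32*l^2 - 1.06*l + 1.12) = -2.79*l^2 + 3.31*l + 2.03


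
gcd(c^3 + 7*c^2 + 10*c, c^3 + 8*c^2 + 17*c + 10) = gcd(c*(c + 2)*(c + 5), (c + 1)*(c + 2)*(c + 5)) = c^2 + 7*c + 10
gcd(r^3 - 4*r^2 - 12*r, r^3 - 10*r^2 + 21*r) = r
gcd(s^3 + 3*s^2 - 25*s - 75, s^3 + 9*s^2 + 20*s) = s + 5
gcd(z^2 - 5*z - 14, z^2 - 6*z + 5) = 1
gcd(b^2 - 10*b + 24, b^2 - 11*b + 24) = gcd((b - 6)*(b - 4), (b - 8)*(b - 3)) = 1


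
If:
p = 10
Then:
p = 10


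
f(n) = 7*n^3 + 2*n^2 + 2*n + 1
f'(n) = 21*n^2 + 4*n + 2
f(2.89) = 192.45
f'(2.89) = 188.95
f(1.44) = 28.93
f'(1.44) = 51.31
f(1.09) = 14.62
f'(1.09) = 31.31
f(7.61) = 3217.02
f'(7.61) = 1248.59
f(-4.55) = -626.07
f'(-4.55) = 418.55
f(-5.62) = -1189.60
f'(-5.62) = 642.79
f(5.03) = 952.51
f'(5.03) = 553.44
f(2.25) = 95.36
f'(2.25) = 117.31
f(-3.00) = -176.00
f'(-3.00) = 179.00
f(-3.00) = -176.00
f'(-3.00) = 179.00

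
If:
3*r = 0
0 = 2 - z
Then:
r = 0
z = 2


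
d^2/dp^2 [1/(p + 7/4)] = 128/(4*p + 7)^3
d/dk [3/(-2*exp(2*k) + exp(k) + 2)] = (12*exp(k) - 3)*exp(k)/(-2*exp(2*k) + exp(k) + 2)^2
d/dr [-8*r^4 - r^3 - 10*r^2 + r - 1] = -32*r^3 - 3*r^2 - 20*r + 1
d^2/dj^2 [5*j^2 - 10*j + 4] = 10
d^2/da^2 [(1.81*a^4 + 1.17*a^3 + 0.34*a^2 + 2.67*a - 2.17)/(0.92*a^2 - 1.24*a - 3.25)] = (3.063968*a^6 - 12.389088*a^5 - 15.773064*a^4 + 132.598904*a^3 + 252.787572*a^2 + 136.901766*a - 33.987484)/(0.778688*a^6 - 3.148608*a^5 - 4.008624*a^4 + 20.338976*a^3 + 14.1609*a^2 - 39.2925*a - 34.328125)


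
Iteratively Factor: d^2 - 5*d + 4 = (d - 1)*(d - 4)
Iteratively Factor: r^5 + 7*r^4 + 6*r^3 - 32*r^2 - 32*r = (r + 4)*(r^4 + 3*r^3 - 6*r^2 - 8*r) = (r + 1)*(r + 4)*(r^3 + 2*r^2 - 8*r) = (r + 1)*(r + 4)^2*(r^2 - 2*r) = (r - 2)*(r + 1)*(r + 4)^2*(r)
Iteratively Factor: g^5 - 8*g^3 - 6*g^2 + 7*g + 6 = (g + 2)*(g^4 - 2*g^3 - 4*g^2 + 2*g + 3) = (g + 1)*(g + 2)*(g^3 - 3*g^2 - g + 3) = (g - 3)*(g + 1)*(g + 2)*(g^2 - 1) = (g - 3)*(g - 1)*(g + 1)*(g + 2)*(g + 1)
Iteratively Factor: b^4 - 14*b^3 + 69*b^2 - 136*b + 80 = (b - 1)*(b^3 - 13*b^2 + 56*b - 80) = (b - 4)*(b - 1)*(b^2 - 9*b + 20) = (b - 4)^2*(b - 1)*(b - 5)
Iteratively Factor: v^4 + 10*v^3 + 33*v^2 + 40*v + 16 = (v + 4)*(v^3 + 6*v^2 + 9*v + 4) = (v + 1)*(v + 4)*(v^2 + 5*v + 4) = (v + 1)*(v + 4)^2*(v + 1)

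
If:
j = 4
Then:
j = 4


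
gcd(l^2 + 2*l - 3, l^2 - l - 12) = l + 3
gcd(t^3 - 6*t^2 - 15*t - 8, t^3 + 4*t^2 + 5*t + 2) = t^2 + 2*t + 1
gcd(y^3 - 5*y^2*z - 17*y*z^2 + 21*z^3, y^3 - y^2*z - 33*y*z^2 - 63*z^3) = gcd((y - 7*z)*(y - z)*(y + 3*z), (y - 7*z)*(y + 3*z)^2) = y^2 - 4*y*z - 21*z^2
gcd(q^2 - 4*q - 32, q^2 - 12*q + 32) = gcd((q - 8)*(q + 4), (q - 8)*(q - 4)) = q - 8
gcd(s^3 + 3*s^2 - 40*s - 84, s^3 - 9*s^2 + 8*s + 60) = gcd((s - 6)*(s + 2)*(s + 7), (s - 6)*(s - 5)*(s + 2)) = s^2 - 4*s - 12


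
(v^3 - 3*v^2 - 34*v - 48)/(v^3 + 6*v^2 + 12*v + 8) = (v^2 - 5*v - 24)/(v^2 + 4*v + 4)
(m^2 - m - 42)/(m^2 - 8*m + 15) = (m^2 - m - 42)/(m^2 - 8*m + 15)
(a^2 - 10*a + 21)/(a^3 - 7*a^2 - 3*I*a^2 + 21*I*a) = (a - 3)/(a*(a - 3*I))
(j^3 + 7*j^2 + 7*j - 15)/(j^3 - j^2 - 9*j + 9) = (j + 5)/(j - 3)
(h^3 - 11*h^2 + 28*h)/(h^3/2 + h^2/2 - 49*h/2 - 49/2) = 2*h*(h - 4)/(h^2 + 8*h + 7)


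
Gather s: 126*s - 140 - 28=126*s - 168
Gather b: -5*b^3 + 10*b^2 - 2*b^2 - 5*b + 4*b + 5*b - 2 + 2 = -5*b^3 + 8*b^2 + 4*b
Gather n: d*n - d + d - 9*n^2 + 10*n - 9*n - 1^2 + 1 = -9*n^2 + n*(d + 1)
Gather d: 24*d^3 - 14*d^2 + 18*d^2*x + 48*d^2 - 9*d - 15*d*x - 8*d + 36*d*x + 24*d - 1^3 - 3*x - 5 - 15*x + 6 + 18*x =24*d^3 + d^2*(18*x + 34) + d*(21*x + 7)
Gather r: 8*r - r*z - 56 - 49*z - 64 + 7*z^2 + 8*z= r*(8 - z) + 7*z^2 - 41*z - 120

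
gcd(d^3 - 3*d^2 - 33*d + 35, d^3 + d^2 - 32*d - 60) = d + 5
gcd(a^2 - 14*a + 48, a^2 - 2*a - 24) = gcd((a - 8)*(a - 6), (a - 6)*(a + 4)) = a - 6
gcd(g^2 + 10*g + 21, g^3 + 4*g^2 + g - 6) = g + 3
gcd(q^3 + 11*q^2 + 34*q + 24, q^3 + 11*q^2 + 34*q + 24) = q^3 + 11*q^2 + 34*q + 24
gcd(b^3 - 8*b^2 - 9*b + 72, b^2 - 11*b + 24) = b^2 - 11*b + 24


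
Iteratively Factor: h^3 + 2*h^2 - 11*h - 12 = (h + 4)*(h^2 - 2*h - 3) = (h + 1)*(h + 4)*(h - 3)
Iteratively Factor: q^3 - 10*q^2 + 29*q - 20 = (q - 4)*(q^2 - 6*q + 5) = (q - 4)*(q - 1)*(q - 5)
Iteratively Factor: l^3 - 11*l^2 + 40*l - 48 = (l - 4)*(l^2 - 7*l + 12) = (l - 4)*(l - 3)*(l - 4)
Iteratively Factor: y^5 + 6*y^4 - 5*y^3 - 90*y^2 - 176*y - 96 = (y + 3)*(y^4 + 3*y^3 - 14*y^2 - 48*y - 32) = (y + 1)*(y + 3)*(y^3 + 2*y^2 - 16*y - 32) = (y + 1)*(y + 3)*(y + 4)*(y^2 - 2*y - 8) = (y + 1)*(y + 2)*(y + 3)*(y + 4)*(y - 4)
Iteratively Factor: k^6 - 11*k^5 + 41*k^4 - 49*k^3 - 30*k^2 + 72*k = (k - 3)*(k^5 - 8*k^4 + 17*k^3 + 2*k^2 - 24*k) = (k - 4)*(k - 3)*(k^4 - 4*k^3 + k^2 + 6*k) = (k - 4)*(k - 3)*(k - 2)*(k^3 - 2*k^2 - 3*k) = (k - 4)*(k - 3)^2*(k - 2)*(k^2 + k) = k*(k - 4)*(k - 3)^2*(k - 2)*(k + 1)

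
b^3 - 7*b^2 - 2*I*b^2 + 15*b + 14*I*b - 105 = (b - 7)*(b - 5*I)*(b + 3*I)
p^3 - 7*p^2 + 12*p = p*(p - 4)*(p - 3)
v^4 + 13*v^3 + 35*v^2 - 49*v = v*(v - 1)*(v + 7)^2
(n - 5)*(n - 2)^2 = n^3 - 9*n^2 + 24*n - 20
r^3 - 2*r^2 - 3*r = r*(r - 3)*(r + 1)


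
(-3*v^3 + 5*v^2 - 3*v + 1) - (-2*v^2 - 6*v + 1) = -3*v^3 + 7*v^2 + 3*v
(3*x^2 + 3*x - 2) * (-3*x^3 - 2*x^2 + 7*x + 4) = -9*x^5 - 15*x^4 + 21*x^3 + 37*x^2 - 2*x - 8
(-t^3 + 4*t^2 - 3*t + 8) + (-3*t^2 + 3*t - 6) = -t^3 + t^2 + 2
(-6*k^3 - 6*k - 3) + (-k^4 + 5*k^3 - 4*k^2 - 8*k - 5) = -k^4 - k^3 - 4*k^2 - 14*k - 8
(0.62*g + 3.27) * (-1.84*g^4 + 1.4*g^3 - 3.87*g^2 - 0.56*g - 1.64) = -1.1408*g^5 - 5.1488*g^4 + 2.1786*g^3 - 13.0021*g^2 - 2.848*g - 5.3628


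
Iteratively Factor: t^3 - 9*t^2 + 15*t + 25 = (t + 1)*(t^2 - 10*t + 25) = (t - 5)*(t + 1)*(t - 5)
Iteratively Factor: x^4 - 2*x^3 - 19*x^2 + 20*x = (x - 5)*(x^3 + 3*x^2 - 4*x) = x*(x - 5)*(x^2 + 3*x - 4) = x*(x - 5)*(x + 4)*(x - 1)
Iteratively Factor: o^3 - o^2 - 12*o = (o - 4)*(o^2 + 3*o) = (o - 4)*(o + 3)*(o)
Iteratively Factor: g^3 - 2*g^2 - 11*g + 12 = (g - 1)*(g^2 - g - 12) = (g - 4)*(g - 1)*(g + 3)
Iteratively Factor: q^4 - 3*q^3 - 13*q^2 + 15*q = (q + 3)*(q^3 - 6*q^2 + 5*q) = (q - 1)*(q + 3)*(q^2 - 5*q) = (q - 5)*(q - 1)*(q + 3)*(q)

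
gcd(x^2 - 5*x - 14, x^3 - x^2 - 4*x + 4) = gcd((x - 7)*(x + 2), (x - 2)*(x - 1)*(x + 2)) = x + 2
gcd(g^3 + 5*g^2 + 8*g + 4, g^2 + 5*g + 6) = g + 2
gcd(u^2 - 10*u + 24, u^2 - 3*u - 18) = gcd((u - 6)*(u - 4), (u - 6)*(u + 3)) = u - 6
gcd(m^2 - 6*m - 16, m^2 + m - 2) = m + 2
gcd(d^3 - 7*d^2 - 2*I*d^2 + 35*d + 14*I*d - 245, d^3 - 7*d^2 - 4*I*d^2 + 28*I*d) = d - 7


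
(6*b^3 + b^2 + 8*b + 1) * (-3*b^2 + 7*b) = -18*b^5 + 39*b^4 - 17*b^3 + 53*b^2 + 7*b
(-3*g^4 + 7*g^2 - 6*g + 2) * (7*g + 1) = -21*g^5 - 3*g^4 + 49*g^3 - 35*g^2 + 8*g + 2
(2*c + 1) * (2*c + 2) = 4*c^2 + 6*c + 2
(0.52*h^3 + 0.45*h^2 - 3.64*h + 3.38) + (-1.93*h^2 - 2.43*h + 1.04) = 0.52*h^3 - 1.48*h^2 - 6.07*h + 4.42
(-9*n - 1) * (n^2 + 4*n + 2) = -9*n^3 - 37*n^2 - 22*n - 2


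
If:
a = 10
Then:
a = 10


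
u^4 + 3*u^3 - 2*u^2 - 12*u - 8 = (u - 2)*(u + 1)*(u + 2)^2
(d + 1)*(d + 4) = d^2 + 5*d + 4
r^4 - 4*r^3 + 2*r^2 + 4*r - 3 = (r - 3)*(r - 1)^2*(r + 1)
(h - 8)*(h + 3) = h^2 - 5*h - 24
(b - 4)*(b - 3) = b^2 - 7*b + 12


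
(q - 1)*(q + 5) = q^2 + 4*q - 5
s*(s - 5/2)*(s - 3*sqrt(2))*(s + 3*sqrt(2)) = s^4 - 5*s^3/2 - 18*s^2 + 45*s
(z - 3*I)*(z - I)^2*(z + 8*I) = z^4 + 3*I*z^3 + 33*z^2 - 53*I*z - 24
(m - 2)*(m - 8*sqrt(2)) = m^2 - 8*sqrt(2)*m - 2*m + 16*sqrt(2)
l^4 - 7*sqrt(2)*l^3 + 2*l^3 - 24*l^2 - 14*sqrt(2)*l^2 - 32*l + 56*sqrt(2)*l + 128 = (l - 2)*(l + 4)*(l - 8*sqrt(2))*(l + sqrt(2))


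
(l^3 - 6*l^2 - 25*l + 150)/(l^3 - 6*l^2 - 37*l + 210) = (l^2 - l - 30)/(l^2 - l - 42)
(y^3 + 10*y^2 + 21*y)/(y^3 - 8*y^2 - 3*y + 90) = y*(y + 7)/(y^2 - 11*y + 30)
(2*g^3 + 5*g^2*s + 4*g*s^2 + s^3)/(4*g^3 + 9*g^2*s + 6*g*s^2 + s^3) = (2*g + s)/(4*g + s)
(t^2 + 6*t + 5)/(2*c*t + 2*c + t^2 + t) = (t + 5)/(2*c + t)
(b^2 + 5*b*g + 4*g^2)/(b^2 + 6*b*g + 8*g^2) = (b + g)/(b + 2*g)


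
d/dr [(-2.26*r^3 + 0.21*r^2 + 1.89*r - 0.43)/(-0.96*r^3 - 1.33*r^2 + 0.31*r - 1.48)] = (3.2074*r^4 + 2.2276*r^3 + 11.3748*r^2 - 1.7654*r - 2.6639)/(0.9216*r^6 + 2.5536*r^5 + 1.1737*r^4 + 2.017*r^3 + 4.0329*r^2 - 0.9176*r + 2.1904)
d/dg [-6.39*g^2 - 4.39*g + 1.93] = -12.78*g - 4.39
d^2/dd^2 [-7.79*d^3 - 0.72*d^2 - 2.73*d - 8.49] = -46.74*d - 1.44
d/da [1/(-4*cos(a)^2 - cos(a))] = -(sin(a)/cos(a)^2 + 8*tan(a))/(4*cos(a) + 1)^2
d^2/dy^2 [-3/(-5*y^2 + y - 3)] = 6*(-25*y^2 + 5*y + (10*y - 1)^2 - 15)/(5*y^2 - y + 3)^3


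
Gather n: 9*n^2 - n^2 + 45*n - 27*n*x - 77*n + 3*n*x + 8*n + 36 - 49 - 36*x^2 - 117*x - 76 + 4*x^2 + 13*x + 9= 8*n^2 + n*(-24*x - 24) - 32*x^2 - 104*x - 80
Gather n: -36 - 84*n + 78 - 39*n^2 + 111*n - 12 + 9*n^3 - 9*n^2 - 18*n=9*n^3 - 48*n^2 + 9*n + 30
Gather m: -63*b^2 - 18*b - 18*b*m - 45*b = -63*b^2 - 18*b*m - 63*b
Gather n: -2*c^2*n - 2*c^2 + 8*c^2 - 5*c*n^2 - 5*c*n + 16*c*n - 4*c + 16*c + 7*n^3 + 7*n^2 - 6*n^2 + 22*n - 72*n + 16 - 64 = 6*c^2 + 12*c + 7*n^3 + n^2*(1 - 5*c) + n*(-2*c^2 + 11*c - 50) - 48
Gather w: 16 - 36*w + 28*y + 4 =-36*w + 28*y + 20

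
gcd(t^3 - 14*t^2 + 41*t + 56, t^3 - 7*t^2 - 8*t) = t^2 - 7*t - 8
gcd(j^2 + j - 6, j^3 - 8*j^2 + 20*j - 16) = j - 2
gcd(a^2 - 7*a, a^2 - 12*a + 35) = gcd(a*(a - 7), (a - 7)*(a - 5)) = a - 7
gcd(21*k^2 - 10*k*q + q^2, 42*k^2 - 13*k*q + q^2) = -7*k + q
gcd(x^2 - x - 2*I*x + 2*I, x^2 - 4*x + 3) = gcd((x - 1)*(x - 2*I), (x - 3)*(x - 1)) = x - 1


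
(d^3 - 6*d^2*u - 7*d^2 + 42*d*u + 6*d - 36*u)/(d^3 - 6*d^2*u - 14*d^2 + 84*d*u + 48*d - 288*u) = (d - 1)/(d - 8)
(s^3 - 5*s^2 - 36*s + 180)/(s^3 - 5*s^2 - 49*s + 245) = (s^2 - 36)/(s^2 - 49)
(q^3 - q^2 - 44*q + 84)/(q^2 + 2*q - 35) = (q^2 - 8*q + 12)/(q - 5)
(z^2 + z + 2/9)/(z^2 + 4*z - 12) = (z^2 + z + 2/9)/(z^2 + 4*z - 12)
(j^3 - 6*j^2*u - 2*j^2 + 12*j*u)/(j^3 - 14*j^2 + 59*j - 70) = j*(j - 6*u)/(j^2 - 12*j + 35)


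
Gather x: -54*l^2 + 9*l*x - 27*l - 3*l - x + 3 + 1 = -54*l^2 - 30*l + x*(9*l - 1) + 4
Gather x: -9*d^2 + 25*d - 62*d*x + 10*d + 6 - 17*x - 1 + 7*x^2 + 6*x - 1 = -9*d^2 + 35*d + 7*x^2 + x*(-62*d - 11) + 4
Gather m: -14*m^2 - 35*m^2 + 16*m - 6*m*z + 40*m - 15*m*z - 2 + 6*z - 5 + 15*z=-49*m^2 + m*(56 - 21*z) + 21*z - 7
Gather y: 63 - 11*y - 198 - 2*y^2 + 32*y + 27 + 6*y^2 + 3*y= 4*y^2 + 24*y - 108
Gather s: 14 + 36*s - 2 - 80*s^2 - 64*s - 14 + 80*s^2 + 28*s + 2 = 0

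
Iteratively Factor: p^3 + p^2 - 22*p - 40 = (p + 4)*(p^2 - 3*p - 10) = (p + 2)*(p + 4)*(p - 5)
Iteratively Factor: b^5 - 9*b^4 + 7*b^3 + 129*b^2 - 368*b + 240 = (b + 4)*(b^4 - 13*b^3 + 59*b^2 - 107*b + 60) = (b - 4)*(b + 4)*(b^3 - 9*b^2 + 23*b - 15) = (b - 4)*(b - 3)*(b + 4)*(b^2 - 6*b + 5) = (b - 5)*(b - 4)*(b - 3)*(b + 4)*(b - 1)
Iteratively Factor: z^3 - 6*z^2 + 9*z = (z - 3)*(z^2 - 3*z) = z*(z - 3)*(z - 3)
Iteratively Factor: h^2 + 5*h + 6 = (h + 2)*(h + 3)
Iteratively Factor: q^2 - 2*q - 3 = (q + 1)*(q - 3)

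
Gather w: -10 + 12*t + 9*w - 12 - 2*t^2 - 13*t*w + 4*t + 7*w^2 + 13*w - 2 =-2*t^2 + 16*t + 7*w^2 + w*(22 - 13*t) - 24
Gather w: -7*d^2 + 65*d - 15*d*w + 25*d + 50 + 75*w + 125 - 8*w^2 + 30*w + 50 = -7*d^2 + 90*d - 8*w^2 + w*(105 - 15*d) + 225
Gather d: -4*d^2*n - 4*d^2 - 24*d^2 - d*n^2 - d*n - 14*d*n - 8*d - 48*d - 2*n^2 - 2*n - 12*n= d^2*(-4*n - 28) + d*(-n^2 - 15*n - 56) - 2*n^2 - 14*n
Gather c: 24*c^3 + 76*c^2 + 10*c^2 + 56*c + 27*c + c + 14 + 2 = 24*c^3 + 86*c^2 + 84*c + 16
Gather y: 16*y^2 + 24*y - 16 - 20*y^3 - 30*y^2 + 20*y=-20*y^3 - 14*y^2 + 44*y - 16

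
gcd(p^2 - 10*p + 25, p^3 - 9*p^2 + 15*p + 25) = p^2 - 10*p + 25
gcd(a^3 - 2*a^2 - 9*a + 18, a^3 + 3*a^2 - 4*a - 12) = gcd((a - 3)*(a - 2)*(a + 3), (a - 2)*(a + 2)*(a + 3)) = a^2 + a - 6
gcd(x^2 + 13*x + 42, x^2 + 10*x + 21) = x + 7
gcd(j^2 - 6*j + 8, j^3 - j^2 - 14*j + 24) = j - 2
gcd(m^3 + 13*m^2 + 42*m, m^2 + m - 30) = m + 6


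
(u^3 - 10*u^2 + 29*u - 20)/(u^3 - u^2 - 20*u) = (u^2 - 5*u + 4)/(u*(u + 4))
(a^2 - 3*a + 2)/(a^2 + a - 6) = (a - 1)/(a + 3)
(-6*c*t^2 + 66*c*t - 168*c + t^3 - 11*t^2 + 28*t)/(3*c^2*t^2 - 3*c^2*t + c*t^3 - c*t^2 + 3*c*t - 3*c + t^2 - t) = (-6*c*t^2 + 66*c*t - 168*c + t^3 - 11*t^2 + 28*t)/(3*c^2*t^2 - 3*c^2*t + c*t^3 - c*t^2 + 3*c*t - 3*c + t^2 - t)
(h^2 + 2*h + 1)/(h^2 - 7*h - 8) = (h + 1)/(h - 8)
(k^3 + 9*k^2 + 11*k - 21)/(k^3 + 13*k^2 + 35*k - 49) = (k + 3)/(k + 7)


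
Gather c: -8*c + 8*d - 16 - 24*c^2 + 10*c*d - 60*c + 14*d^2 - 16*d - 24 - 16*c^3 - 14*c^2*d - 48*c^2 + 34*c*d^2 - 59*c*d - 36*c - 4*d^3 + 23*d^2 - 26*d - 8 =-16*c^3 + c^2*(-14*d - 72) + c*(34*d^2 - 49*d - 104) - 4*d^3 + 37*d^2 - 34*d - 48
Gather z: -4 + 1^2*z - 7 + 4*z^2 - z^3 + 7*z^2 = -z^3 + 11*z^2 + z - 11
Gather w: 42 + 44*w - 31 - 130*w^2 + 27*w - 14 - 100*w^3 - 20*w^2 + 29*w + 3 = -100*w^3 - 150*w^2 + 100*w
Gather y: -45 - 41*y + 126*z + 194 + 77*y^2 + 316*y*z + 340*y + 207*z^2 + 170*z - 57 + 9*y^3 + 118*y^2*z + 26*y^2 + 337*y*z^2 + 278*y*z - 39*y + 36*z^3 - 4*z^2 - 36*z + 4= 9*y^3 + y^2*(118*z + 103) + y*(337*z^2 + 594*z + 260) + 36*z^3 + 203*z^2 + 260*z + 96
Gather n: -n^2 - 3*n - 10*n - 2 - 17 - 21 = -n^2 - 13*n - 40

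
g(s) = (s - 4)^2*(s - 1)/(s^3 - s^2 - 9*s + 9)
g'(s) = (s - 4)^2*(s - 1)*(-3*s^2 + 2*s + 9)/(s^3 - s^2 - 9*s + 9)^2 + (s - 4)^2/(s^3 - s^2 - 9*s + 9) + (s - 1)*(2*s - 8)/(s^3 - s^2 - 9*s + 9)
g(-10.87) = 2.03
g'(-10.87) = 0.13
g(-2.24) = -9.78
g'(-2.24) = 14.13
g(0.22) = -1.60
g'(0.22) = 0.77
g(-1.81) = -5.90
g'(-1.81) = 5.76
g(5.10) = 0.07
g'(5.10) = 0.09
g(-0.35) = -2.13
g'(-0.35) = 1.15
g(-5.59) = 4.13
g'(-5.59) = 1.22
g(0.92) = -1.16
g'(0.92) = 0.49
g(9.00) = 0.35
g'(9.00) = 0.05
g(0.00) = -1.78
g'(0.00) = 0.89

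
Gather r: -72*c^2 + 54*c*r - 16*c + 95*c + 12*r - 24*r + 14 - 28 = -72*c^2 + 79*c + r*(54*c - 12) - 14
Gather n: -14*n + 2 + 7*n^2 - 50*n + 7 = 7*n^2 - 64*n + 9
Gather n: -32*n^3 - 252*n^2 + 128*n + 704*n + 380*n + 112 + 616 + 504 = -32*n^3 - 252*n^2 + 1212*n + 1232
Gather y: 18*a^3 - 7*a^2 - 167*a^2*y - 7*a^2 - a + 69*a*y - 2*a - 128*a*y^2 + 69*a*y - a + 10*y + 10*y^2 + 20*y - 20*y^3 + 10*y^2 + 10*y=18*a^3 - 14*a^2 - 4*a - 20*y^3 + y^2*(20 - 128*a) + y*(-167*a^2 + 138*a + 40)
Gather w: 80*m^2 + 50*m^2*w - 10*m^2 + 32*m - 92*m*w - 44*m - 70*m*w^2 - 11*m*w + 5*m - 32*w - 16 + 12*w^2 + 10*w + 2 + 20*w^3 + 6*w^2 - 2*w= 70*m^2 - 7*m + 20*w^3 + w^2*(18 - 70*m) + w*(50*m^2 - 103*m - 24) - 14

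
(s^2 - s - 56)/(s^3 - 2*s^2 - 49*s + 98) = (s - 8)/(s^2 - 9*s + 14)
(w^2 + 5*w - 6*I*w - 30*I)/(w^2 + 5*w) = (w - 6*I)/w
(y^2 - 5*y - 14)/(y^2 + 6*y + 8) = (y - 7)/(y + 4)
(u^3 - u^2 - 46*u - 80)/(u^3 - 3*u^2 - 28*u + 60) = (u^2 - 6*u - 16)/(u^2 - 8*u + 12)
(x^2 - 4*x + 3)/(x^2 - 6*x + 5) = (x - 3)/(x - 5)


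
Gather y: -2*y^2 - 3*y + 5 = -2*y^2 - 3*y + 5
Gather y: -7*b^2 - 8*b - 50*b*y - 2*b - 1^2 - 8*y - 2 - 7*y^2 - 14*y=-7*b^2 - 10*b - 7*y^2 + y*(-50*b - 22) - 3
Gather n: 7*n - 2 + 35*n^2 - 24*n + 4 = 35*n^2 - 17*n + 2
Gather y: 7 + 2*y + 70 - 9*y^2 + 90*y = -9*y^2 + 92*y + 77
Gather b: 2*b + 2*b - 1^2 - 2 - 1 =4*b - 4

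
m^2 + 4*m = m*(m + 4)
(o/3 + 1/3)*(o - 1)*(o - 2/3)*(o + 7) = o^4/3 + 19*o^3/9 - 17*o^2/9 - 19*o/9 + 14/9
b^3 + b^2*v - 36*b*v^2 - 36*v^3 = (b - 6*v)*(b + v)*(b + 6*v)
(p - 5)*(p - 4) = p^2 - 9*p + 20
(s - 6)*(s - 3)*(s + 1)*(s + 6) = s^4 - 2*s^3 - 39*s^2 + 72*s + 108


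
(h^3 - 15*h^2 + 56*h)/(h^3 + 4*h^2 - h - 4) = h*(h^2 - 15*h + 56)/(h^3 + 4*h^2 - h - 4)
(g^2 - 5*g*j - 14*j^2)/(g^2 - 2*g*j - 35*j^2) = (g + 2*j)/(g + 5*j)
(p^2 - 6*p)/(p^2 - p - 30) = p/(p + 5)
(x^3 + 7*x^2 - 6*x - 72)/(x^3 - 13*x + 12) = (x + 6)/(x - 1)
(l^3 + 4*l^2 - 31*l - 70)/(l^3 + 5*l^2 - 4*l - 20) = (l^2 + 2*l - 35)/(l^2 + 3*l - 10)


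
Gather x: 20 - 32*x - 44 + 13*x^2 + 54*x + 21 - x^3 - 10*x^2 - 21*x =-x^3 + 3*x^2 + x - 3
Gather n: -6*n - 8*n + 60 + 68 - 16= 112 - 14*n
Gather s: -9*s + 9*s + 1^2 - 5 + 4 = 0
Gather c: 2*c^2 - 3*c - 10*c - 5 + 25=2*c^2 - 13*c + 20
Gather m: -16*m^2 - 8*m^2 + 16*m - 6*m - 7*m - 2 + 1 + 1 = -24*m^2 + 3*m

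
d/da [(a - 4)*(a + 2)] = 2*a - 2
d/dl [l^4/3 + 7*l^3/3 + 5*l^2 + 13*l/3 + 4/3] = 4*l^3/3 + 7*l^2 + 10*l + 13/3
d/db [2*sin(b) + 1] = 2*cos(b)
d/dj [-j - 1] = -1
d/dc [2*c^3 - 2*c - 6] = 6*c^2 - 2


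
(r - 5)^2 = r^2 - 10*r + 25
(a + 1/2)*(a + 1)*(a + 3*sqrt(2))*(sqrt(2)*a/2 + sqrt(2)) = sqrt(2)*a^4/2 + 7*sqrt(2)*a^3/4 + 3*a^3 + 7*sqrt(2)*a^2/4 + 21*a^2/2 + sqrt(2)*a/2 + 21*a/2 + 3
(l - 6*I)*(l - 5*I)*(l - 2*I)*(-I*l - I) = -I*l^4 - 13*l^3 - I*l^3 - 13*l^2 + 52*I*l^2 + 60*l + 52*I*l + 60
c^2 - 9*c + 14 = (c - 7)*(c - 2)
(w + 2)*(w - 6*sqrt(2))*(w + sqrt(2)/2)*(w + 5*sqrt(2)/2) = w^4 - 3*sqrt(2)*w^3 + 2*w^3 - 67*w^2/2 - 6*sqrt(2)*w^2 - 67*w - 15*sqrt(2)*w - 30*sqrt(2)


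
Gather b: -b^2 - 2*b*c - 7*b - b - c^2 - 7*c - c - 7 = -b^2 + b*(-2*c - 8) - c^2 - 8*c - 7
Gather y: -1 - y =-y - 1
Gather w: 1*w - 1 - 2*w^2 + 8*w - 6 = -2*w^2 + 9*w - 7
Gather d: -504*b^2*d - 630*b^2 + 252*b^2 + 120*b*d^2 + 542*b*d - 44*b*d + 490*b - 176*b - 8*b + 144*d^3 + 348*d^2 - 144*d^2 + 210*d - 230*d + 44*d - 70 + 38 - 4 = -378*b^2 + 306*b + 144*d^3 + d^2*(120*b + 204) + d*(-504*b^2 + 498*b + 24) - 36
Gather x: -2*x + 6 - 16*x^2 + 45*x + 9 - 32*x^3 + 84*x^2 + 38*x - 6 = -32*x^3 + 68*x^2 + 81*x + 9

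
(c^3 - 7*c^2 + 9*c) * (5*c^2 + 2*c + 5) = 5*c^5 - 33*c^4 + 36*c^3 - 17*c^2 + 45*c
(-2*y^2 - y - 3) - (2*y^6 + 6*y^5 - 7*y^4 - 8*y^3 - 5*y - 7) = -2*y^6 - 6*y^5 + 7*y^4 + 8*y^3 - 2*y^2 + 4*y + 4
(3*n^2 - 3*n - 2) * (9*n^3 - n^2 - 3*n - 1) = 27*n^5 - 30*n^4 - 24*n^3 + 8*n^2 + 9*n + 2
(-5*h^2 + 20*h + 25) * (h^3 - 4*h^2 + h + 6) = -5*h^5 + 40*h^4 - 60*h^3 - 110*h^2 + 145*h + 150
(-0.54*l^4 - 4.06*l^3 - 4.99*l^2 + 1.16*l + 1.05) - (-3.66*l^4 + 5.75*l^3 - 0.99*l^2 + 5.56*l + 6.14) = 3.12*l^4 - 9.81*l^3 - 4.0*l^2 - 4.4*l - 5.09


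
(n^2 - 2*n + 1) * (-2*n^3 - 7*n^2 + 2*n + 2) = -2*n^5 - 3*n^4 + 14*n^3 - 9*n^2 - 2*n + 2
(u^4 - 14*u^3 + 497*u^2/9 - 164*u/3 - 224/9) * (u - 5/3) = u^5 - 47*u^4/3 + 707*u^3/9 - 3961*u^2/27 + 596*u/9 + 1120/27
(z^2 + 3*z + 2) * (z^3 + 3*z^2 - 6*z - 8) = z^5 + 6*z^4 + 5*z^3 - 20*z^2 - 36*z - 16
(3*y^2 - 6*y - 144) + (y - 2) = 3*y^2 - 5*y - 146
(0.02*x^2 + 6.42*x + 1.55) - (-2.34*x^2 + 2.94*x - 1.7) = 2.36*x^2 + 3.48*x + 3.25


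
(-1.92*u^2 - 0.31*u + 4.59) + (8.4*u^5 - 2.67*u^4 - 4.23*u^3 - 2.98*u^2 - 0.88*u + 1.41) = 8.4*u^5 - 2.67*u^4 - 4.23*u^3 - 4.9*u^2 - 1.19*u + 6.0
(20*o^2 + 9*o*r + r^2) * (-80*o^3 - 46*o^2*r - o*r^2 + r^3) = -1600*o^5 - 1640*o^4*r - 514*o^3*r^2 - 35*o^2*r^3 + 8*o*r^4 + r^5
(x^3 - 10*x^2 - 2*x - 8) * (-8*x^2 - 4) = -8*x^5 + 80*x^4 + 12*x^3 + 104*x^2 + 8*x + 32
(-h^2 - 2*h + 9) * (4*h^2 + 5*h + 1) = -4*h^4 - 13*h^3 + 25*h^2 + 43*h + 9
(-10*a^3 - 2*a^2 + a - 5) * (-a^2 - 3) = 10*a^5 + 2*a^4 + 29*a^3 + 11*a^2 - 3*a + 15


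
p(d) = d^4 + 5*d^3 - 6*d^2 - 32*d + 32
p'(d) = 4*d^3 + 15*d^2 - 12*d - 32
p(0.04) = 30.71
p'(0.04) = -32.46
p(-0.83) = 52.04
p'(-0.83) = -13.99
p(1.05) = -1.21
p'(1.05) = -23.43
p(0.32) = 21.32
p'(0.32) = -34.17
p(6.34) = 2477.83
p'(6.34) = 1514.21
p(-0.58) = 47.68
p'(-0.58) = -20.77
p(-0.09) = 34.83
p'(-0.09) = -30.80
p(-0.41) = 43.80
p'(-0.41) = -24.83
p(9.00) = 9464.00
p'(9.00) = 3991.00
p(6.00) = 2000.00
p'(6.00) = 1300.00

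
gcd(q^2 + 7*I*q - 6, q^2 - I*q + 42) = q + 6*I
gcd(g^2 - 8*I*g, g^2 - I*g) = g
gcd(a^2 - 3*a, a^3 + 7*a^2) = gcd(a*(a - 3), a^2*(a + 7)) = a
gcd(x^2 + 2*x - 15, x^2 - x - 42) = 1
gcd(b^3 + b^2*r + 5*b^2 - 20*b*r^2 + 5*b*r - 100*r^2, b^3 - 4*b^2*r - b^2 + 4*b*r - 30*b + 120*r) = -b^2 + 4*b*r - 5*b + 20*r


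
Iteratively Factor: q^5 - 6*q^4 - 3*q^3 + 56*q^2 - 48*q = (q - 1)*(q^4 - 5*q^3 - 8*q^2 + 48*q) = (q - 1)*(q + 3)*(q^3 - 8*q^2 + 16*q) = q*(q - 1)*(q + 3)*(q^2 - 8*q + 16) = q*(q - 4)*(q - 1)*(q + 3)*(q - 4)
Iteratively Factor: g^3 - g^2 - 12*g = (g + 3)*(g^2 - 4*g) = g*(g + 3)*(g - 4)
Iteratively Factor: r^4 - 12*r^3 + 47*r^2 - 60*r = (r - 5)*(r^3 - 7*r^2 + 12*r) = (r - 5)*(r - 3)*(r^2 - 4*r) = (r - 5)*(r - 4)*(r - 3)*(r)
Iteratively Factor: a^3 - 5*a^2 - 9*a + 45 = (a + 3)*(a^2 - 8*a + 15) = (a - 3)*(a + 3)*(a - 5)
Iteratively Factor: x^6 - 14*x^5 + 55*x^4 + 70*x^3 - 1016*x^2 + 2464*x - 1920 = (x - 5)*(x^5 - 9*x^4 + 10*x^3 + 120*x^2 - 416*x + 384) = (x - 5)*(x - 4)*(x^4 - 5*x^3 - 10*x^2 + 80*x - 96) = (x - 5)*(x - 4)*(x - 3)*(x^3 - 2*x^2 - 16*x + 32) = (x - 5)*(x - 4)*(x - 3)*(x + 4)*(x^2 - 6*x + 8) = (x - 5)*(x - 4)*(x - 3)*(x - 2)*(x + 4)*(x - 4)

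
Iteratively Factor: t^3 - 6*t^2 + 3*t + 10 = (t + 1)*(t^2 - 7*t + 10) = (t - 5)*(t + 1)*(t - 2)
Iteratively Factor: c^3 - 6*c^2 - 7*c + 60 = (c - 5)*(c^2 - c - 12) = (c - 5)*(c + 3)*(c - 4)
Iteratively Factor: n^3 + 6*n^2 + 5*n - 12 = (n - 1)*(n^2 + 7*n + 12) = (n - 1)*(n + 4)*(n + 3)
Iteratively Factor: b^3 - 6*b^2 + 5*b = (b - 1)*(b^2 - 5*b) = b*(b - 1)*(b - 5)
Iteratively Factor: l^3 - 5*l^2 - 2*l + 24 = (l + 2)*(l^2 - 7*l + 12) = (l - 3)*(l + 2)*(l - 4)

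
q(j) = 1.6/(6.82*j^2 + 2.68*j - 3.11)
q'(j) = 1.6*(-13.64*j - 2.68)/(6.82*j^2 + 2.68*j - 3.11)^2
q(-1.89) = 0.10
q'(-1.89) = 0.14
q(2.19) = 0.05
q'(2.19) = -0.04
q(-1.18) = 0.50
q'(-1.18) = 2.07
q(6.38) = 0.01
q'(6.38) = -0.00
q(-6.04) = 0.01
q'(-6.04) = 0.00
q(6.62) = 0.01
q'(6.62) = -0.00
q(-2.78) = 0.04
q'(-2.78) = 0.03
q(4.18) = 0.01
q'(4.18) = -0.01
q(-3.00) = 0.03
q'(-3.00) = 0.02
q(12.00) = 0.00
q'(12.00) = -0.00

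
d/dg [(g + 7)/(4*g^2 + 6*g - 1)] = (4*g^2 + 6*g - 2*(g + 7)*(4*g + 3) - 1)/(4*g^2 + 6*g - 1)^2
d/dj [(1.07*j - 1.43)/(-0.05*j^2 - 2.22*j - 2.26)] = (0.0535*j^2 - 0.143*j - 5.5928)/(0.0025*j^4 + 0.222*j^3 + 5.1544*j^2 + 10.0344*j + 5.1076)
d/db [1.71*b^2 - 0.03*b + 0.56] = 3.42*b - 0.03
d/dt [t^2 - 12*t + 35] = 2*t - 12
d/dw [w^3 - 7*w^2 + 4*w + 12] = 3*w^2 - 14*w + 4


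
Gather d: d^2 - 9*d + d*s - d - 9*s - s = d^2 + d*(s - 10) - 10*s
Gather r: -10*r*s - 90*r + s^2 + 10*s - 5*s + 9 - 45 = r*(-10*s - 90) + s^2 + 5*s - 36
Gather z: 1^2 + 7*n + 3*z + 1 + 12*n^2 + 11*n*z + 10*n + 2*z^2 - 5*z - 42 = 12*n^2 + 17*n + 2*z^2 + z*(11*n - 2) - 40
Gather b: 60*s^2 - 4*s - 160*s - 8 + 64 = 60*s^2 - 164*s + 56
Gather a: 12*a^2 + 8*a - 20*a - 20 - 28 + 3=12*a^2 - 12*a - 45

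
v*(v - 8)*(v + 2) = v^3 - 6*v^2 - 16*v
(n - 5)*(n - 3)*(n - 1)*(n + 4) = n^4 - 5*n^3 - 13*n^2 + 77*n - 60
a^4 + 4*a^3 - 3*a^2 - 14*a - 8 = (a - 2)*(a + 1)^2*(a + 4)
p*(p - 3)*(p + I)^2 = p^4 - 3*p^3 + 2*I*p^3 - p^2 - 6*I*p^2 + 3*p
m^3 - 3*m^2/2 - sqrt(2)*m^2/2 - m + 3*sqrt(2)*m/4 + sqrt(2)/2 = (m - 2)*(m + 1/2)*(m - sqrt(2)/2)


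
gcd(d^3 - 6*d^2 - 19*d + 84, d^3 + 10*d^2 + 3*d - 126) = d - 3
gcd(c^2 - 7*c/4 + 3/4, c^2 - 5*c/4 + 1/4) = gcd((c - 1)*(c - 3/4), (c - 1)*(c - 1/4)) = c - 1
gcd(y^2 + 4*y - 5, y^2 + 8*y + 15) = y + 5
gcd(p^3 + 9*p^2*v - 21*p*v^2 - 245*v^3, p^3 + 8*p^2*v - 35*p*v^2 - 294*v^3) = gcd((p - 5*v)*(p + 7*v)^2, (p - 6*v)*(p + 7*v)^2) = p^2 + 14*p*v + 49*v^2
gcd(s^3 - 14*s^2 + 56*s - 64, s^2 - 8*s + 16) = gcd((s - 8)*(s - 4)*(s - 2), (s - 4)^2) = s - 4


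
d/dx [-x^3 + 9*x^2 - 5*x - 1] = -3*x^2 + 18*x - 5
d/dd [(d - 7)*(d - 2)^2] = (d - 2)*(3*d - 16)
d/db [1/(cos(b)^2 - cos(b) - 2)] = (2*cos(b) - 1)*sin(b)/(sin(b)^2 + cos(b) + 1)^2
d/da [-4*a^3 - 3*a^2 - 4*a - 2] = -12*a^2 - 6*a - 4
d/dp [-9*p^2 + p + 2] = 1 - 18*p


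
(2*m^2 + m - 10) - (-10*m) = 2*m^2 + 11*m - 10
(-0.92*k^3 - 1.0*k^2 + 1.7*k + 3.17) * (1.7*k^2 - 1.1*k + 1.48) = -1.564*k^5 - 0.688*k^4 + 2.6284*k^3 + 2.039*k^2 - 0.971*k + 4.6916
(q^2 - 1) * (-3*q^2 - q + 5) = -3*q^4 - q^3 + 8*q^2 + q - 5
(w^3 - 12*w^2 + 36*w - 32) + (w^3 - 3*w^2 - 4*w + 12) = 2*w^3 - 15*w^2 + 32*w - 20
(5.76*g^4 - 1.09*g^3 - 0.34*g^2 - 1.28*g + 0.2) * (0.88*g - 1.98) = 5.0688*g^5 - 12.364*g^4 + 1.859*g^3 - 0.4532*g^2 + 2.7104*g - 0.396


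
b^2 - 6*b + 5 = (b - 5)*(b - 1)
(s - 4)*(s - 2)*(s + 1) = s^3 - 5*s^2 + 2*s + 8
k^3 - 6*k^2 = k^2*(k - 6)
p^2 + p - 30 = (p - 5)*(p + 6)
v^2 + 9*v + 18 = (v + 3)*(v + 6)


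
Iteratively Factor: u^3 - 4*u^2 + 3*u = (u - 3)*(u^2 - u) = (u - 3)*(u - 1)*(u)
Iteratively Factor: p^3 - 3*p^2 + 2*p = (p - 2)*(p^2 - p) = p*(p - 2)*(p - 1)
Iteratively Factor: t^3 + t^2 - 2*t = (t - 1)*(t^2 + 2*t) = t*(t - 1)*(t + 2)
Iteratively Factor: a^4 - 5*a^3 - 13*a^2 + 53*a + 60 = (a - 5)*(a^3 - 13*a - 12) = (a - 5)*(a + 3)*(a^2 - 3*a - 4) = (a - 5)*(a + 1)*(a + 3)*(a - 4)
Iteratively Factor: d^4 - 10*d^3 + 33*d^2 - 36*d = (d - 3)*(d^3 - 7*d^2 + 12*d) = d*(d - 3)*(d^2 - 7*d + 12) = d*(d - 4)*(d - 3)*(d - 3)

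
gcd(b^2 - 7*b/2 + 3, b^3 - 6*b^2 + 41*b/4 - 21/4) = b - 3/2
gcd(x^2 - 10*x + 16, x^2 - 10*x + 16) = x^2 - 10*x + 16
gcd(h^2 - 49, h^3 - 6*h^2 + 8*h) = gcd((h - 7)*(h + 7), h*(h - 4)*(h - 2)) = 1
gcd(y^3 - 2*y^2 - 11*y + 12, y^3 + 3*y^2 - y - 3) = y^2 + 2*y - 3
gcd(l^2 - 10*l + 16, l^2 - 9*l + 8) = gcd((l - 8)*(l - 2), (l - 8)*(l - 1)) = l - 8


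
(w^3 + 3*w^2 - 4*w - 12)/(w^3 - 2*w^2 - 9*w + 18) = (w + 2)/(w - 3)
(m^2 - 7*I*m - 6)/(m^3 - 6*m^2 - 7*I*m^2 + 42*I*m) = (m^2 - 7*I*m - 6)/(m*(m^2 - 6*m - 7*I*m + 42*I))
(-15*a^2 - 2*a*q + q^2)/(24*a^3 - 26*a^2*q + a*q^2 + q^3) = (-15*a^2 - 2*a*q + q^2)/(24*a^3 - 26*a^2*q + a*q^2 + q^3)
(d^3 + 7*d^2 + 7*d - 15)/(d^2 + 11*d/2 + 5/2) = 2*(d^2 + 2*d - 3)/(2*d + 1)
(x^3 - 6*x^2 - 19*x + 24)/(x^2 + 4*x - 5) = (x^2 - 5*x - 24)/(x + 5)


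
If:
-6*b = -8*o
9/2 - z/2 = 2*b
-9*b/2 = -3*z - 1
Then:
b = 56/33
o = 14/11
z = 73/33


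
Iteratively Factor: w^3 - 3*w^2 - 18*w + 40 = (w + 4)*(w^2 - 7*w + 10) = (w - 5)*(w + 4)*(w - 2)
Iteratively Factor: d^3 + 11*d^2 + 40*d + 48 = (d + 4)*(d^2 + 7*d + 12) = (d + 4)^2*(d + 3)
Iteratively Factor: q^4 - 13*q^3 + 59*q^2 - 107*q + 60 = (q - 1)*(q^3 - 12*q^2 + 47*q - 60) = (q - 4)*(q - 1)*(q^2 - 8*q + 15) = (q - 5)*(q - 4)*(q - 1)*(q - 3)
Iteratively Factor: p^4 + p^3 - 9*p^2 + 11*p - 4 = (p - 1)*(p^3 + 2*p^2 - 7*p + 4) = (p - 1)^2*(p^2 + 3*p - 4) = (p - 1)^2*(p + 4)*(p - 1)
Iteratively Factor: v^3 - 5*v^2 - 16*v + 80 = (v - 4)*(v^2 - v - 20) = (v - 4)*(v + 4)*(v - 5)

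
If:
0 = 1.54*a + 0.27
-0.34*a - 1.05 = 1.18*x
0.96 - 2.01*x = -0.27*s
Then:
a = -0.18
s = -9.80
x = -0.84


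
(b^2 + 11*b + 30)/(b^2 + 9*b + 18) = (b + 5)/(b + 3)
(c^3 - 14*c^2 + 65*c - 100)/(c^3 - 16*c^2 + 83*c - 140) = (c - 5)/(c - 7)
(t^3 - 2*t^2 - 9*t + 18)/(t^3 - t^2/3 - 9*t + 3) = 3*(t - 2)/(3*t - 1)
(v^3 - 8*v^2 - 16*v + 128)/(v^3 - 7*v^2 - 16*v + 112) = (v - 8)/(v - 7)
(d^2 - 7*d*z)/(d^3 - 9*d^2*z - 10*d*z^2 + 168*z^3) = -d/(-d^2 + 2*d*z + 24*z^2)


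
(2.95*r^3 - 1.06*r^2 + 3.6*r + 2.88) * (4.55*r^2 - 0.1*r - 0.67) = 13.4225*r^5 - 5.118*r^4 + 14.5095*r^3 + 13.4542*r^2 - 2.7*r - 1.9296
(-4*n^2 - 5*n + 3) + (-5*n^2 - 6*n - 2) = -9*n^2 - 11*n + 1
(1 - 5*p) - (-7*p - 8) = 2*p + 9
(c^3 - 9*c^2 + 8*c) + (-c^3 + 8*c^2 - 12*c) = -c^2 - 4*c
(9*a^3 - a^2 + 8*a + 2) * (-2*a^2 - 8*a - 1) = -18*a^5 - 70*a^4 - 17*a^3 - 67*a^2 - 24*a - 2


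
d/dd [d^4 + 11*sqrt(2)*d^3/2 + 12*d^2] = d*(8*d^2 + 33*sqrt(2)*d + 48)/2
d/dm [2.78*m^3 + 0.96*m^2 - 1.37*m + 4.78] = 8.34*m^2 + 1.92*m - 1.37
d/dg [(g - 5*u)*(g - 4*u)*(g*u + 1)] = 3*g^2*u - 18*g*u^2 + 2*g + 20*u^3 - 9*u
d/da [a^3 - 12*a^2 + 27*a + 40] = 3*a^2 - 24*a + 27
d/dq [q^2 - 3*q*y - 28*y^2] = 2*q - 3*y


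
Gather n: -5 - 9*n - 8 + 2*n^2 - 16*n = 2*n^2 - 25*n - 13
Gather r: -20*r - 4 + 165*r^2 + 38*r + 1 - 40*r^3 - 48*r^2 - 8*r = -40*r^3 + 117*r^2 + 10*r - 3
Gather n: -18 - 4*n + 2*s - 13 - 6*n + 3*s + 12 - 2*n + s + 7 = -12*n + 6*s - 12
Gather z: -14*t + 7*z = -14*t + 7*z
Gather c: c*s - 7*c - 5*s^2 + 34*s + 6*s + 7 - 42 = c*(s - 7) - 5*s^2 + 40*s - 35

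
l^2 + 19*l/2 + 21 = (l + 7/2)*(l + 6)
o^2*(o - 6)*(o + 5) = o^4 - o^3 - 30*o^2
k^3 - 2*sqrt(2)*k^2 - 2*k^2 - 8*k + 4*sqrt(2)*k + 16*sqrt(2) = (k - 4)*(k + 2)*(k - 2*sqrt(2))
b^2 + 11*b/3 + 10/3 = (b + 5/3)*(b + 2)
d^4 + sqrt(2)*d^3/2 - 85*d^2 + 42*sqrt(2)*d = d*(d - 6*sqrt(2))*(d - sqrt(2)/2)*(d + 7*sqrt(2))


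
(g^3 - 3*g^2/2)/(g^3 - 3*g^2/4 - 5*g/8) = 4*g*(3 - 2*g)/(-8*g^2 + 6*g + 5)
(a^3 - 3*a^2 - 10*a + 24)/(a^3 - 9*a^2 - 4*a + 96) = (a - 2)/(a - 8)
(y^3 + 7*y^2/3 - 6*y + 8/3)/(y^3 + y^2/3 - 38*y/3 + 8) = (y - 1)/(y - 3)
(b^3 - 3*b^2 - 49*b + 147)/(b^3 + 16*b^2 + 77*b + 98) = (b^2 - 10*b + 21)/(b^2 + 9*b + 14)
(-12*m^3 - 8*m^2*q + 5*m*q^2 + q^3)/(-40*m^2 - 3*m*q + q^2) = (12*m^3 + 8*m^2*q - 5*m*q^2 - q^3)/(40*m^2 + 3*m*q - q^2)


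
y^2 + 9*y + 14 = (y + 2)*(y + 7)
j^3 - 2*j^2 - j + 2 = (j - 2)*(j - 1)*(j + 1)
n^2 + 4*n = n*(n + 4)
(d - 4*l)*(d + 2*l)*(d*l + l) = d^3*l - 2*d^2*l^2 + d^2*l - 8*d*l^3 - 2*d*l^2 - 8*l^3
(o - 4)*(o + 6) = o^2 + 2*o - 24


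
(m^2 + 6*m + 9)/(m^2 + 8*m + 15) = (m + 3)/(m + 5)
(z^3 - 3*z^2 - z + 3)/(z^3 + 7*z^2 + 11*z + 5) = (z^2 - 4*z + 3)/(z^2 + 6*z + 5)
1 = 1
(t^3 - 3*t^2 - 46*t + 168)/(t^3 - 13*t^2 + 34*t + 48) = (t^2 + 3*t - 28)/(t^2 - 7*t - 8)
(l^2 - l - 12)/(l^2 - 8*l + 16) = (l + 3)/(l - 4)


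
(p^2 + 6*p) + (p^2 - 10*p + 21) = 2*p^2 - 4*p + 21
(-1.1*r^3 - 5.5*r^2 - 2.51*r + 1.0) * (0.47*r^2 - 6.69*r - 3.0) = -0.517*r^5 + 4.774*r^4 + 38.9153*r^3 + 33.7619*r^2 + 0.839999999999999*r - 3.0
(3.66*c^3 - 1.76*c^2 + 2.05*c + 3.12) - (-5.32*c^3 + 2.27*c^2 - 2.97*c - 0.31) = 8.98*c^3 - 4.03*c^2 + 5.02*c + 3.43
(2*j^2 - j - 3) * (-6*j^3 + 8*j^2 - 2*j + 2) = -12*j^5 + 22*j^4 + 6*j^3 - 18*j^2 + 4*j - 6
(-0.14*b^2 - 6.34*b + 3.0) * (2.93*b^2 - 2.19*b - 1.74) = -0.4102*b^4 - 18.2696*b^3 + 22.9182*b^2 + 4.4616*b - 5.22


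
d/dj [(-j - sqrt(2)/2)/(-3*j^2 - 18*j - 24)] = (j^2 + 6*j - (j + 3)*(2*j + sqrt(2)) + 8)/(3*(j^2 + 6*j + 8)^2)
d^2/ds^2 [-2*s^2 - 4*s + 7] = -4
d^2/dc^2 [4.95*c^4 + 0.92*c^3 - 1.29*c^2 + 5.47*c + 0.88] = 59.4*c^2 + 5.52*c - 2.58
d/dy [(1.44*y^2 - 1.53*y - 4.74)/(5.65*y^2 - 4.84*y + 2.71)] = (1.6749*y^2 + 61.3668*y - 27.0879)/(31.9225*y^4 - 54.692*y^3 + 54.0486*y^2 - 26.2328*y + 7.3441)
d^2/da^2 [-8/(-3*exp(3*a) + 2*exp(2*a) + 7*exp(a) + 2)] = 8*((-27*exp(2*a) + 8*exp(a) + 7)*(-3*exp(3*a) + 2*exp(2*a) + 7*exp(a) + 2) - 2*(-9*exp(2*a) + 4*exp(a) + 7)^2*exp(a))*exp(a)/(-3*exp(3*a) + 2*exp(2*a) + 7*exp(a) + 2)^3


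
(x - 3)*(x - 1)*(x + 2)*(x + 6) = x^4 + 4*x^3 - 17*x^2 - 24*x + 36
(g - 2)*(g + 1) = g^2 - g - 2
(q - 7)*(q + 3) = q^2 - 4*q - 21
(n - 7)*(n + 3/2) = n^2 - 11*n/2 - 21/2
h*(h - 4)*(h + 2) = h^3 - 2*h^2 - 8*h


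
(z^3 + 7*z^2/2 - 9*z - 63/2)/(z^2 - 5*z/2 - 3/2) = (2*z^2 + 13*z + 21)/(2*z + 1)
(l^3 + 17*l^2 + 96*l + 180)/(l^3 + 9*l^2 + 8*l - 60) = (l + 6)/(l - 2)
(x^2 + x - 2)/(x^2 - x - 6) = (x - 1)/(x - 3)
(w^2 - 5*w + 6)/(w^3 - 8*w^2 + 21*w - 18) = 1/(w - 3)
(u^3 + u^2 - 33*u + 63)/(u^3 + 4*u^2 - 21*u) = (u - 3)/u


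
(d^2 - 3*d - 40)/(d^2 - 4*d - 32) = (d + 5)/(d + 4)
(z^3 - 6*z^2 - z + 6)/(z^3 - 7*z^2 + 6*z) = (z + 1)/z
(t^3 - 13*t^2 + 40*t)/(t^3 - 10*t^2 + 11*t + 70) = t*(t - 8)/(t^2 - 5*t - 14)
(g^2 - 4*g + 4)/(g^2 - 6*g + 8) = (g - 2)/(g - 4)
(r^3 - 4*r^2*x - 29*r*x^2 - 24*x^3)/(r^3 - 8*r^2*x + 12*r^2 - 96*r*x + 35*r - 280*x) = (r^2 + 4*r*x + 3*x^2)/(r^2 + 12*r + 35)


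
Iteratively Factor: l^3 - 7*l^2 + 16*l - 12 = (l - 2)*(l^2 - 5*l + 6) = (l - 3)*(l - 2)*(l - 2)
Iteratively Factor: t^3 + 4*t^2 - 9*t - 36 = (t + 4)*(t^2 - 9) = (t - 3)*(t + 4)*(t + 3)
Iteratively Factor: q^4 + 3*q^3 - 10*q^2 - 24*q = (q + 4)*(q^3 - q^2 - 6*q) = q*(q + 4)*(q^2 - q - 6) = q*(q - 3)*(q + 4)*(q + 2)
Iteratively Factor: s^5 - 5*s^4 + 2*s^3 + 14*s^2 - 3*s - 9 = (s - 3)*(s^4 - 2*s^3 - 4*s^2 + 2*s + 3) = (s - 3)*(s + 1)*(s^3 - 3*s^2 - s + 3) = (s - 3)^2*(s + 1)*(s^2 - 1) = (s - 3)^2*(s - 1)*(s + 1)*(s + 1)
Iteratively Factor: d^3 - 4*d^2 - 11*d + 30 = (d - 2)*(d^2 - 2*d - 15) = (d - 2)*(d + 3)*(d - 5)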